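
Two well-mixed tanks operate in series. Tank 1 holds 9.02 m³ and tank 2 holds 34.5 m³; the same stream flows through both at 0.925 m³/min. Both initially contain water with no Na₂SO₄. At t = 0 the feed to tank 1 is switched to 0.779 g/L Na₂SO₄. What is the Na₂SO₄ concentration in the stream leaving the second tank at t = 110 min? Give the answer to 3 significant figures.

Each tank obeys Vᵢ dCᵢ/dt = Q(Cᵢ₋₁ − Cᵢ), so τᵢ = Vᵢ/Q.
τ₁ = 9.02/0.925 = 9.7514 min; τ₂ = 34.5/0.925 = 37.297 min.
Tank 1: C₁ = C_in(1 − e^(−t/τ₁)). Tank 2 (τ₁ ≠ τ₂): C₂ = C_in[1 − (τ₁ e^(−t/τ₁) − τ₂ e^(−t/τ₂))/(τ₁ − τ₂)].
At t = 110: e^(−t/τ₁) = 1.2617e-05, e^(−t/τ₂) = 0.052378.
C₂ = 0.779·[1 − (9.7514·1.2617e-05 − 37.297·0.052378)/(-27.546)] = 0.779·0.92908 = 0.72376 g/L.

0.724 g/L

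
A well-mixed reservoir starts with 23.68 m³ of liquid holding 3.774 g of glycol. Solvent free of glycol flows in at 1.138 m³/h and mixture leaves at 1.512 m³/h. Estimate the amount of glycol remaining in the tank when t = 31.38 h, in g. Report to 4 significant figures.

Let m(t) be the amount of glycol. Volume: V(t) = V₀ + (Q_in − Q_out) t = 23.68 − 0.374000 t; V(31.38) = 11.9439 m³.
No glycol enters, so dm/dt = −Q_out · (m/V).
dm/m = −Q_out dt/(V₀ − 0.374000 t); integrating gives ln(m/m₀) = −(Q_out/(Q_in−Q_out)) ln(V/V₀).
m = m₀ (V₀/V)^(Q_out/(Q_in−Q_out)) = 3.774 × (23.68/11.9439)^(-4.04278) = 0.237214 g.

0.2372 g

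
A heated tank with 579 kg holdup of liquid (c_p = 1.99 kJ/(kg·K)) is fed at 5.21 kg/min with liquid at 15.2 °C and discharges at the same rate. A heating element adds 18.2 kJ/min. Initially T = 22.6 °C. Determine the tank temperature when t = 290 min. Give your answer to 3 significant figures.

Heat balance on the well-mixed liquid: M c_p dT/dt = ṁ c_p (T_in − T) + 18.2.
τ = M/ṁ = 111.13 min; T_ss = T_in + Q̇/(ṁ c_p) = 15.2 + 18.2/(5.21·1.99) = 16.955 °C.
T approaches T_ss exponentially: T(t) = T_ss + (T₀ − T_ss) e^(−t/τ).
T(290) = 16.955 + (5.6446)·e^(−290/111.13) = 16.955 + (5.6446)·0.073571 = 17.371 °C.

17.4 °C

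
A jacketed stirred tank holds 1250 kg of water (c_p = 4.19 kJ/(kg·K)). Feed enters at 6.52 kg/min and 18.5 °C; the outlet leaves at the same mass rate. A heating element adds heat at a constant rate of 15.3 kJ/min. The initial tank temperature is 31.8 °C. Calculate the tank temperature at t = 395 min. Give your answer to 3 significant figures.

M c_p dT/dt = ṁ c_p (T_in − T) + Q̇.
τ = M/ṁ = 191.72 min; T_ss = T_in + Q̇/(ṁ c_p) = 18.5 + 15.3/(6.52·4.19) = 19.060 °C.
T approaches T_ss exponentially: T(t) = T_ss + (T₀ − T_ss) e^(−t/τ).
T(395) = 19.060 + (12.740)·e^(−395/191.72) = 19.060 + (12.740)·0.12741 = 20.683 °C.

20.7 °C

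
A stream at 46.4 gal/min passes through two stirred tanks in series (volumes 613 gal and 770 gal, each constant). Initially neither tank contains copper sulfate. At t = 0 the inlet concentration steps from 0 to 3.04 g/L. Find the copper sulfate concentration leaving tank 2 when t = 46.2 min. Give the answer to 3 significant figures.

2.48 g/L

Species balance on tank i: dCᵢ/dt = (Cᵢ₋₁ − Cᵢ)/τᵢ with τᵢ = Vᵢ/Q.
τ₁ = 613/46.4 = 13.211 min; τ₂ = 770/46.4 = 16.595 min.
Solving the cascade with C₁(0)=C₂(0)=0 gives C₂(t) = C_in[1 − (τ₁ e^(−t/τ₁) − τ₂ e^(−t/τ₂))/(τ₁ − τ₂)].
At t = 46.2: e^(−t/τ₁) = 0.030287, e^(−t/τ₂) = 0.061791.
C₂ = 3.04·[1 − (13.211·0.030287 − 16.595·0.061791)/(-3.3836)] = 3.04·0.81520 = 2.4782 g/L.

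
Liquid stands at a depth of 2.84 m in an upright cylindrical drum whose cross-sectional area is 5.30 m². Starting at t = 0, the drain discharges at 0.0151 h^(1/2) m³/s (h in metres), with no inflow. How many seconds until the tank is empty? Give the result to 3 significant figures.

With no inflow, A dh/dt = −0.0151 √h.
This is separable: 2 d(√h)/dt = −0.0151/A, so √h = √h₀ − (0.0151/(2A)) t.
Tank is empty when √h = 0: t_empty = 2A√h₀/0.0151.
t_empty = 2·5.30·√2.84/0.0151 = 10.600·1.6852/0.0151 = 1183.0 s.

1180 s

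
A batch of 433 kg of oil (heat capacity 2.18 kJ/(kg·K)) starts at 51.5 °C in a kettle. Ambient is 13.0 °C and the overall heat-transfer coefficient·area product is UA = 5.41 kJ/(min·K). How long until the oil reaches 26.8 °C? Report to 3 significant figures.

179 min

M c_p dT/dt = −UA(T − T_amb).
τ = M c_p/UA = 174.48 min; T_ss = T_amb = 13.000 °C.
T(t) = T_ss + (T₀ − T_ss)e^(−t/τ); set T = 26.8:
t = −τ ln[(T − T_ss)/(T₀ − T_ss)] = −174.48 · ln(0.35844) = 179.02 min.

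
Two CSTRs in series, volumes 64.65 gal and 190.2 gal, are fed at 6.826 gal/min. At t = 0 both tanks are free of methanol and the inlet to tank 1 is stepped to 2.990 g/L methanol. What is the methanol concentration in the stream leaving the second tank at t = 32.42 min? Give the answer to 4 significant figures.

1.625 g/L

Time constants: τᵢ = Vᵢ/Q for each well-mixed tank.
τ₁ = 64.65/6.826 = 9.47114 min; τ₂ = 190.2/6.826 = 27.8640 min.
Solving the cascade with C₁(0)=C₂(0)=0 gives C₂(t) = C_in[1 − (τ₁ e^(−t/τ₁) − τ₂ e^(−t/τ₂))/(τ₁ − τ₂)].
At t = 32.42: e^(−t/τ₁) = 0.0326135, e^(−t/τ₂) = 0.312389.
C₂ = 2.990·[1 − (9.47114·0.0326135 − 27.8640·0.312389)/(-18.3929)] = 2.990·0.543545 = 1.62520 g/L.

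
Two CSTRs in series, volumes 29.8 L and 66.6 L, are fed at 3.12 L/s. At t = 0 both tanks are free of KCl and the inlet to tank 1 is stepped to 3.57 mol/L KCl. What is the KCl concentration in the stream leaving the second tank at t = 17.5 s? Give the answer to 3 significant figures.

Each tank obeys Vᵢ dCᵢ/dt = Q(Cᵢ₋₁ − Cᵢ), so τᵢ = Vᵢ/Q.
τ₁ = 29.8/3.12 = 9.5513 s; τ₂ = 66.6/3.12 = 21.346 s.
Solving the cascade with C₁(0)=C₂(0)=0 gives C₂(t) = C_in[1 − (τ₁ e^(−t/τ₁) − τ₂ e^(−t/τ₂))/(τ₁ − τ₂)].
At t = 17.5: e^(−t/τ₁) = 0.16006, e^(−t/τ₂) = 0.44051.
C₂ = 3.57·[1 − (9.5513·0.16006 − 21.346·0.44051)/(-11.795)] = 3.57·0.33238 = 1.1866 mol/L.

1.19 mol/L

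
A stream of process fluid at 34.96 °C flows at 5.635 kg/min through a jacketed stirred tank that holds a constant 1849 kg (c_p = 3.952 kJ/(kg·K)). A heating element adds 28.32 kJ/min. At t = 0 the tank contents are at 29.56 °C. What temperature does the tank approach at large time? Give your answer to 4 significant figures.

M c_p dT/dt = ṁ c_p (T_in − T) + Q̇.
At steady state dT/dt = 0 ⇒ T_ss = T_in + Q̇/(ṁ c_p) = 34.96 + 28.32/(5.635·3.952) = 36.2317 °C.

36.23 °C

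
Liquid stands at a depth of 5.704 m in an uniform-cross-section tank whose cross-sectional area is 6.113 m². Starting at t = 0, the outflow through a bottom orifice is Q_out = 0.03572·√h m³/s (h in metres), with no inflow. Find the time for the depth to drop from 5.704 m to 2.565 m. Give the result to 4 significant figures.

A dh/dt = −Q_out = −0.03572 √h.
Separate and integrate: 2(√h − √h₀) = −(0.03572/A) t.
t = 2A(√h₀ − √h)/0.03572 = 2·6.113·(√5.704 − √2.565)/0.03572
  = 12.2260 × (2.38830 − 1.60156) / 0.03572 = 269.281 s.

269.3 s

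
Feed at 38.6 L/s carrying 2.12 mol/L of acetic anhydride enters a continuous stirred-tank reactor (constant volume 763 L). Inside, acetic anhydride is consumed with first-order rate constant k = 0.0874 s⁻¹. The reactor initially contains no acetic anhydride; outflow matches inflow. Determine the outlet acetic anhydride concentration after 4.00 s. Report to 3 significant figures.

0.330 mol/L

Species balance: V dC/dt = Q C_in − Q C − k V C.
dC/dt = (Q/V) C_in − (Q/V + k) C; effective rate a = Q/V + k = 0.050590 + 0.0874 = 0.13799 s⁻¹.
C_ss = Q C_in/(Q + kV) = 0.77723 mol/L; C(t) = C_ss + (C₀ − C_ss) e^(−a t).
C(4.00) = 0.77723 + (-0.77723)·e^(−0.13799·4.00) = 0.77723 + (-0.77723)·0.57582 = 0.32969 mol/L.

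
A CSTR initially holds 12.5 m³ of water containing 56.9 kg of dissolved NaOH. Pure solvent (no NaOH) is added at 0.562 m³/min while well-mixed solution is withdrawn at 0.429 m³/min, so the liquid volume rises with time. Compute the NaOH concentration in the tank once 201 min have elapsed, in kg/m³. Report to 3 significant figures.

Total volume: dV/dt = Q_in − Q_out = 0.13300 m³/min, so V(t) = 12.5 + 0.13300 t and V(201) = 39.233 m³.
Species balance (pure solvent in): dm/dt = −Q_out · m/V(t).
dm/m = −Q_out dt/(V₀ + 0.13300 t); integrating gives ln(m/m₀) = −(Q_out/(Q_in−Q_out)) ln(V/V₀).
m = m₀ (V₀/V)^(Q_out/(Q_in−Q_out)) = 56.9 × (12.5/39.233)^(3.2256) = 1.4218 kg.
C = m/V = 1.4218/39.233 = 0.036240 kg/m³.

0.0362 kg/m³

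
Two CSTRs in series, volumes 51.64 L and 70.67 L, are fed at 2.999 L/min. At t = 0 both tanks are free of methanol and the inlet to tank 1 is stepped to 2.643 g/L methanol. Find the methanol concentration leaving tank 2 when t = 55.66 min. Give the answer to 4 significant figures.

2.001 g/L

Time constants: τᵢ = Vᵢ/Q for each well-mixed tank.
τ₁ = 51.64/2.999 = 17.2191 min; τ₂ = 70.67/2.999 = 23.5645 min.
Tank 1: C₁ = C_in(1 − e^(−t/τ₁)). Tank 2 (τ₁ ≠ τ₂): C₂ = C_in[1 − (τ₁ e^(−t/τ₁) − τ₂ e^(−t/τ₂))/(τ₁ − τ₂)].
At t = 55.66: e^(−t/τ₁) = 0.0394602, e^(−t/τ₂) = 0.0942292.
C₂ = 2.643·[1 − (17.2191·0.0394602 − 23.5645·0.0942292)/(-6.34545)] = 2.643·0.757149 = 2.00115 g/L.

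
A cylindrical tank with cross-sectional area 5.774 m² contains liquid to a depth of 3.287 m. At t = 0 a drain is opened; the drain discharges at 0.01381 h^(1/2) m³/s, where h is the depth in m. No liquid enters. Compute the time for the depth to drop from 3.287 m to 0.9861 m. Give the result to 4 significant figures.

685.7 s

Unsteady balance on liquid volume: A dh/dt = −0.01381 √h.
Separate and integrate: 2(√h − √h₀) = −(0.01381/A) t.
t = 2A(√h₀ − √h)/0.01381 = 2·5.774·(√3.287 − √0.9861)/0.01381
  = 11.5480 × (1.81301 − 0.993026) / 0.01381 = 685.674 s.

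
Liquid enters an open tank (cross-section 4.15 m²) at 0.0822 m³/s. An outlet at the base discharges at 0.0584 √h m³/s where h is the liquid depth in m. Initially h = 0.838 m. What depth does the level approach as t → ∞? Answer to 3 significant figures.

1.98 m

A dh/dt = Q_in − 0.0584 √h. Steady state requires inflow = outflow:
Q_in = 0.0584 √h_ss ⇒ √h_ss = 0.0822/0.0584 = 1.4075.
h_ss = 1.4075² = 1.9812 m. (Since h₀ = 0.838 m < h_ss, the level will rise toward this value.)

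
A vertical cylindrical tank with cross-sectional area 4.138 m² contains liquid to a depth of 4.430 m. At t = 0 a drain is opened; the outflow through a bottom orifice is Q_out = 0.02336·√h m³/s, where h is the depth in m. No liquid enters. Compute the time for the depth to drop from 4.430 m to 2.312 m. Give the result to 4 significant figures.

A dh/dt = −Q_out = −0.02336 √h.
∫ h^(−1/2) dh = −(0.02336/A) ∫ dt, giving 2√h = 2√h₀ − (0.02336/A) t.
t = 2A(√h₀ − √h)/0.02336 = 2·4.138·(√4.430 − √2.312)/0.02336
  = 8.27600 × (2.10476 − 1.52053) / 0.02336 = 206.982 s.

207.0 s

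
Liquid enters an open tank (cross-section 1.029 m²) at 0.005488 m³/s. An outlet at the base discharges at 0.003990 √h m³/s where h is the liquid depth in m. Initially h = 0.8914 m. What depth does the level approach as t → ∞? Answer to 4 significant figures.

A dh/dt = Q_in − 0.003990 √h. Steady state requires inflow = outflow:
Q_in = 0.003990 √h_ss ⇒ √h_ss = 0.005488/0.003990 = 1.37544.
h_ss = 1.37544² = 1.89183 m. (Since h₀ = 0.8914 m < h_ss, the level will rise toward this value.)

1.892 m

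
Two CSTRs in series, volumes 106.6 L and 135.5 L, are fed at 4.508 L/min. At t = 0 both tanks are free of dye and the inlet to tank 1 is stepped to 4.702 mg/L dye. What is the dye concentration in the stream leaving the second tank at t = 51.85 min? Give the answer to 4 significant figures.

2.710 mg/L

Time constants: τᵢ = Vᵢ/Q for each well-mixed tank.
τ₁ = 106.6/4.508 = 23.6469 min; τ₂ = 135.5/4.508 = 30.0577 min.
Solving the cascade with C₁(0)=C₂(0)=0 gives C₂(t) = C_in[1 − (τ₁ e^(−t/τ₁) − τ₂ e^(−t/τ₂))/(τ₁ − τ₂)].
At t = 51.85: e^(−t/τ₁) = 0.111617, e^(−t/τ₂) = 0.178170.
C₂ = 4.702·[1 − (23.6469·0.111617 − 30.0577·0.178170)/(-6.41083)] = 4.702·0.576344 = 2.70997 mg/L.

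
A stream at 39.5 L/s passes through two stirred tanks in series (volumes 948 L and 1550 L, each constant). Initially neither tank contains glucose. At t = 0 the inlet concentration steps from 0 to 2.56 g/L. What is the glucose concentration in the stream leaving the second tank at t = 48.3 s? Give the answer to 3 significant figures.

Each tank obeys Vᵢ dCᵢ/dt = Q(Cᵢ₋₁ − Cᵢ), so τᵢ = Vᵢ/Q.
τ₁ = 948/39.5 = 24.000 s; τ₂ = 1550/39.5 = 39.241 s.
Solving the cascade with C₁(0)=C₂(0)=0 gives C₂(t) = C_in[1 − (τ₁ e^(−t/τ₁) − τ₂ e^(−t/τ₂))/(τ₁ − τ₂)].
At t = 48.3: e^(−t/τ₁) = 0.13365, e^(−t/τ₂) = 0.29204.
C₂ = 2.56·[1 − (24.000·0.13365 − 39.241·0.29204)/(-15.241)] = 2.56·0.45855 = 1.1739 g/L.

1.17 g/L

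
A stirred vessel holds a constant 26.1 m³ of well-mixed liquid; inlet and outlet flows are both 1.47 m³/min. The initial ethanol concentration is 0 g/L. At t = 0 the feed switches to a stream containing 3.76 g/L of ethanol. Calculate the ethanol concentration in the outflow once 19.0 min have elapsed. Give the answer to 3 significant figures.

2.47 g/L

Unsteady species balance (constant V, well mixed): V dC/dt = Q(C_in − C).
Time constant τ = V/Q = 26.1/1.47 = 17.755 min.
This is linear first-order; C(t) = C_in + (C₀ − C_in) e^(−t/τ).
C(19.0) = 3.76 + (0 − 3.76)·e^(−19.0/17.755) = 3.76 + (-3.7600)·0.34297 = 2.4704 g/L.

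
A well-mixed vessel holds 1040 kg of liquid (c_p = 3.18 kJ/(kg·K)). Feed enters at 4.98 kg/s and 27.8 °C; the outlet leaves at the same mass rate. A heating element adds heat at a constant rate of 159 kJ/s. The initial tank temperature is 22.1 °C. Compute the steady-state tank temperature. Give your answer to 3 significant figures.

M c_p dT/dt = ṁ c_p (T_in − T) + Q̇.
At steady state dT/dt = 0 ⇒ T_ss = T_in + Q̇/(ṁ c_p) = 27.8 + 159/(4.98·3.18) = 37.840 °C.

37.8 °C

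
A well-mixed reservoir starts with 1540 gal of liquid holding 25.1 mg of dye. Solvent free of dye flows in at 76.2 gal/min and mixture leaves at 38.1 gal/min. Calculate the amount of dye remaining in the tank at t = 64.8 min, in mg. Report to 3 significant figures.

Total volume: dV/dt = Q_in − Q_out = 38.100 gal/min, so V(t) = 1540 + 38.100 t and V(64.8) = 4008.9 gal.
No dye enters, so dm/dt = −Q_out · (m/V).
Separate: dm/m = −Q_out dt/V(t) ⇒ ln(m/m₀) = −(Q_out/(Q_in−Q_out)) ln(V/V₀).
m = m₀ (V₀/V)^(Q_out/(Q_in−Q_out)) = 25.1 × (1540/4008.9)^(1.0000) = 9.6421 mg.

9.64 mg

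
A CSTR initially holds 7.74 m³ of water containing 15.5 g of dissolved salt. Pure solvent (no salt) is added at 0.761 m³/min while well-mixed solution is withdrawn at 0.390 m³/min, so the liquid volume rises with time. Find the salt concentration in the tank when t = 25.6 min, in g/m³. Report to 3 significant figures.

Total volume: dV/dt = Q_in − Q_out = 0.37100 m³/min, so V(t) = 7.74 + 0.37100 t and V(25.6) = 17.238 m³.
Species balance (pure solvent in): dm/dt = −Q_out · m/V(t).
Separate: dm/m = −Q_out dt/V(t) ⇒ ln(m/m₀) = −(Q_out/(Q_in−Q_out)) ln(V/V₀).
m = m₀ (V₀/V)^(Q_out/(Q_in−Q_out)) = 15.5 × (7.74/17.238)^(1.0512) = 6.6802 g.
C = m/V = 6.6802/17.238 = 0.38753 g/m³.

0.388 g/m³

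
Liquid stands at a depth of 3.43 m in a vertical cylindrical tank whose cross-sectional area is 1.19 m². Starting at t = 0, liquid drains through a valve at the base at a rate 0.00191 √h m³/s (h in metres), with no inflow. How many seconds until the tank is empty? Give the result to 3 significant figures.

2310 s

With no inflow, A dh/dt = −0.00191 √h.
This is separable: 2 d(√h)/dt = −0.00191/A, so √h = √h₀ − (0.00191/(2A)) t.
Set h = 0: 2√h₀ = (0.00191/A) t_empty ⇒ t_empty = 2A√h₀/0.00191.
t_empty = 2·1.19·√3.43/0.00191 = 2.3800·1.8520/0.00191 = 2307.8 s.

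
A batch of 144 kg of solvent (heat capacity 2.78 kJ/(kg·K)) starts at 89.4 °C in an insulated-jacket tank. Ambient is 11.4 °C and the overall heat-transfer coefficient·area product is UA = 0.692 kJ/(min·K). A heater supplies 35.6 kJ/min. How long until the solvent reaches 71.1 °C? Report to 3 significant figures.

Heat balance on the well-mixed liquid: M c_p dT/dt = −UA(T − T_amb) + Q̇.
τ = M c_p/UA = 578.50 min; T_ss = T_amb + Q̇/UA = 11.4 + 35.6/0.692 = 62.845 °C.
T(t) = T_ss + (T₀ − T_ss)e^(−t/τ); set T = 71.1:
t = −τ ln[(T − T_ss)/(T₀ − T_ss)] = −578.50 · ln(0.31086) = 675.92 min.

676 min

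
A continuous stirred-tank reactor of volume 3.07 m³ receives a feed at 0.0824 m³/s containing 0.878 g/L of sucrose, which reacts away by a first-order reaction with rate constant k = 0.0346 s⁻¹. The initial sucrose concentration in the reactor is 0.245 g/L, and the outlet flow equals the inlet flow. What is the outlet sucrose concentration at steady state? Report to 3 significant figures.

0.384 g/L

Species balance: V dC/dt = Q C_in − Q C − k V C.
Steady state (dC/dt = 0): C_ss = Q C_in/(Q + kV) = C_in/(1 + kV/Q).
C_ss = 0.0824·0.878/(0.0824 + 0.0346·3.07) = 0.072347/0.18862 = 0.38356 g/L.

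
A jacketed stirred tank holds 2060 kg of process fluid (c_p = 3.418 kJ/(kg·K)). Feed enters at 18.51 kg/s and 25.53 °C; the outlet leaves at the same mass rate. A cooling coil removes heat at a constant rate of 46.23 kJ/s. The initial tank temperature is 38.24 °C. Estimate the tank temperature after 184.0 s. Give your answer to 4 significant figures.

M c_p dT/dt = ṁ c_p (T_in − T) − Q̇.
Rearrange: dT/dt = (T_ss − T)/τ with τ = M/ṁ = 111.291 s and T_ss = T_in − Q̇/(ṁ c_p) = 24.7993 °C.
T approaches T_ss exponentially: T(t) = T_ss + (T₀ − T_ss) e^(−t/τ).
T(184.0) = 24.7993 + (13.4407)·e^(−184.0/111.291) = 24.7993 + (13.4407)·0.191413 = 27.3720 °C.

27.37 °C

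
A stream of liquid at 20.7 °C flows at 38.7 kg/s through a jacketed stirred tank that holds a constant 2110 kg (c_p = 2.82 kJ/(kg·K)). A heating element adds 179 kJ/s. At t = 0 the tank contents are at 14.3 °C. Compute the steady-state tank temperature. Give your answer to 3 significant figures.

22.3 °C

M c_p dT/dt = ṁ c_p (T_in − T) + Q̇.
At steady state dT/dt = 0 ⇒ T_ss = T_in + Q̇/(ṁ c_p) = 20.7 + 179/(38.7·2.82) = 22.340 °C.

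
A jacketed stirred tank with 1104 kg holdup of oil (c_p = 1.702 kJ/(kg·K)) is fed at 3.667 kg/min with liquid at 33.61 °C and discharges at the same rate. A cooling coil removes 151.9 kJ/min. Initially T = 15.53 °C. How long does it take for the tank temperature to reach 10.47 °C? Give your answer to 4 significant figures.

497.7 min

First-law balance (no shaft work): M c_p dT/dt = ṁ c_p (T_in − T) − 151.9.
τ = M/ṁ = 301.064 min; T_ss = T_in − Q̇/(ṁ c_p) = 9.27186 °C.
T(t) = T_ss + (T₀ − T_ss) e^(−t/τ). Set T = 10.47:
e^(−t/τ) = (10.47 − 9.27186)/(15.53 − 9.27186) = 0.191452
t = −301.064 · ln(0.191452) = 497.693 min.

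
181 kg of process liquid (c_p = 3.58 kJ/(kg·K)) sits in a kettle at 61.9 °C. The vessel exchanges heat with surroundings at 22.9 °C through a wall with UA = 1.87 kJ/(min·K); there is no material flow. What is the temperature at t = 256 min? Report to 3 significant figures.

41.5 °C

Lumped-capacitance energy balance: M c_p dT/dt = UA(T_amb − T).
dT/dt = (T_ss − T)/τ with T_ss = T_amb = 22.900 °C, τ = M c_p/UA = 181·3.58/1.87 = 346.51 min.
This is linear first-order; T(t) = T_ss + (T₀ − T_ss) e^(−t/τ).
T(256) = 22.900 + (39.000)·0.47769 = 41.530 °C.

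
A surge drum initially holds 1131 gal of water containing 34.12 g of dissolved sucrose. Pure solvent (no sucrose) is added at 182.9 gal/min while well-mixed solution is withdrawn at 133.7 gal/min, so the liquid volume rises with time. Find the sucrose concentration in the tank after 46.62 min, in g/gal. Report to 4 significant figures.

Total volume: dV/dt = Q_in − Q_out = 49.2000 gal/min, so V(t) = 1131 + 49.2000 t and V(46.62) = 3424.70 gal.
Solute balance: dm/dt = 0 − Q_out C = −Q_out m/V(t).
Separate: dm/m = −Q_out dt/V(t) ⇒ ln(m/m₀) = −(Q_out/(Q_in−Q_out)) ln(V/V₀).
m = m₀ (V₀/V)^(Q_out/(Q_in−Q_out)) = 34.12 × (1131/3424.70)^(2.71748) = 1.68060 g.
C = m/V = 1.68060/3424.70 = 0.000490730 g/gal.

0.0004907 g/gal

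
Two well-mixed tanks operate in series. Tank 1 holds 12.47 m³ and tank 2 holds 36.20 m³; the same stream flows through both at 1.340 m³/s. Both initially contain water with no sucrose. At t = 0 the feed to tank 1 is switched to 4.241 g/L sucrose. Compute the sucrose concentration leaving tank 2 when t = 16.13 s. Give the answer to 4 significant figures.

1.074 g/L

Time constants: τᵢ = Vᵢ/Q for each well-mixed tank.
τ₁ = 12.47/1.340 = 9.30597 s; τ₂ = 36.20/1.340 = 27.0149 s.
Tank 1: C₁ = C_in(1 − e^(−t/τ₁)). Tank 2 (τ₁ ≠ τ₂): C₂ = C_in[1 − (τ₁ e^(−t/τ₁) − τ₂ e^(−t/τ₂))/(τ₁ − τ₂)].
At t = 16.13: e^(−t/τ₁) = 0.176701, e^(−t/τ₂) = 0.550418.
C₂ = 4.241·[1 − (9.30597·0.176701 − 27.0149·0.550418)/(-17.7090)] = 4.241·0.253196 = 1.07380 g/L.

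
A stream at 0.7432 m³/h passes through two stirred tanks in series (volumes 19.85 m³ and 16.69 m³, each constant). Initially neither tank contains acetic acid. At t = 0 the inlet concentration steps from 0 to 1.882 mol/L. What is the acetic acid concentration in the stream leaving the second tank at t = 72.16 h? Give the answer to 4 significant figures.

1.489 mol/L

Each tank obeys Vᵢ dCᵢ/dt = Q(Cᵢ₋₁ − Cᵢ), so τᵢ = Vᵢ/Q.
τ₁ = 19.85/0.7432 = 26.7088 h; τ₂ = 16.69/0.7432 = 22.4569 h.
Tank 1: C₁ = C_in(1 − e^(−t/τ₁)). Tank 2 (τ₁ ≠ τ₂): C₂ = C_in[1 − (τ₁ e^(−t/τ₁) − τ₂ e^(−t/τ₂))/(τ₁ − τ₂)].
At t = 72.16: e^(−t/τ₁) = 0.0670894, e^(−t/τ₂) = 0.0402253.
C₂ = 1.882·[1 − (26.7088·0.0670894 − 22.4569·0.0402253)/(4.25188)] = 1.882·0.791023 = 1.48871 mol/L.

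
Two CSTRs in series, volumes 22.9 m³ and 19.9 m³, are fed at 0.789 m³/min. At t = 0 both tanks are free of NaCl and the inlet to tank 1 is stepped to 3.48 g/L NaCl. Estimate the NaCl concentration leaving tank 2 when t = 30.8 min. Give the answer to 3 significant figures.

1.09 g/L

Time constants: τᵢ = Vᵢ/Q for each well-mixed tank.
τ₁ = 22.9/0.789 = 29.024 min; τ₂ = 19.9/0.789 = 25.222 min.
Tank 1: C₁ = C_in(1 − e^(−t/τ₁)). Tank 2 (τ₁ ≠ τ₂): C₂ = C_in[1 − (τ₁ e^(−t/τ₁) − τ₂ e^(−t/τ₂))/(τ₁ − τ₂)].
At t = 30.8: e^(−t/τ₁) = 0.34604, e^(−t/τ₂) = 0.29489.
C₂ = 3.48·[1 − (29.024·0.34604 − 25.222·0.29489)/(3.8023)] = 3.48·0.31460 = 1.0948 g/L.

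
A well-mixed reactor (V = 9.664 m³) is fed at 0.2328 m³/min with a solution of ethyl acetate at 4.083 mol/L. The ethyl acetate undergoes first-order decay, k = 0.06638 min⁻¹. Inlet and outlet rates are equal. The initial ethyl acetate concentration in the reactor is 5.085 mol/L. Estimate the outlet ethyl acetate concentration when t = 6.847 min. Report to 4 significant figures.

3.239 mol/L

Accumulation = in − out − consumed: V dC/dt = Q C_in − Q C − k V C.
This is linear with rate a = Q/V + k = 0.0904694 min⁻¹.
C_ss = Q C_in/(Q + kV) = 1.08719 mol/L; C(t) = C_ss + (C₀ − C_ss) e^(−a t).
C(6.847) = 1.08719 + (3.99781)·e^(−0.0904694·6.847) = 1.08719 + (3.99781)·0.538244 = 3.23898 mol/L.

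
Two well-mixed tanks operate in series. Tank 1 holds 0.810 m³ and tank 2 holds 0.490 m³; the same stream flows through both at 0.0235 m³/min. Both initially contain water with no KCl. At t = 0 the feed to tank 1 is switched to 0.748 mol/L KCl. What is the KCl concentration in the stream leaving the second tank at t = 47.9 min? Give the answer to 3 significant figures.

Each tank obeys Vᵢ dCᵢ/dt = Q(Cᵢ₋₁ − Cᵢ), so τᵢ = Vᵢ/Q.
τ₁ = 0.810/0.0235 = 34.468 min; τ₂ = 0.490/0.0235 = 20.851 min.
Solving the cascade with C₁(0)=C₂(0)=0 gives C₂(t) = C_in[1 − (τ₁ e^(−t/τ₁) − τ₂ e^(−t/τ₂))/(τ₁ − τ₂)].
At t = 47.9: e^(−t/τ₁) = 0.24915, e^(−t/τ₂) = 0.10054.
C₂ = 0.748·[1 − (34.468·0.24915 − 20.851·0.10054)/(13.617)] = 0.748·0.52328 = 0.39141 mol/L.

0.391 mol/L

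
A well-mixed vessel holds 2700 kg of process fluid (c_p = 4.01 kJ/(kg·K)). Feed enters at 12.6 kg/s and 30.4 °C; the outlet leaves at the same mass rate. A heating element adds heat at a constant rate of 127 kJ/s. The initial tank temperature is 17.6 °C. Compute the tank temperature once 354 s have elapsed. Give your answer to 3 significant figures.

M c_p dT/dt = ṁ c_p (T_in − T) + Q̇.
τ = M/ṁ = 214.29 s; T_ss = T_in + Q̇/(ṁ c_p) = 30.4 + 127/(12.6·4.01) = 32.914 °C.
This is linear first-order; T(t) = T_ss + (T₀ − T_ss) e^(−t/τ).
T(354) = 32.914 + (-15.314)·e^(−354/214.29) = 32.914 + (-15.314)·0.19167 = 29.978 °C.

30.0 °C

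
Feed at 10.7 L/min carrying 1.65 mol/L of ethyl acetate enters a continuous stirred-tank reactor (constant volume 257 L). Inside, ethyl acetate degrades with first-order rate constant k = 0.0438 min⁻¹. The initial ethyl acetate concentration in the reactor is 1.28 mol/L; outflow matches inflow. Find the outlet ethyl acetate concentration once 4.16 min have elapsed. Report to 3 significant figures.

1.14 mol/L

V dC/dt = Q(C_in − C) − k V C.
dC/dt = (Q/V) C_in − (Q/V + k) C; effective rate a = Q/V + k = 0.041634 + 0.0438 = 0.085434 min⁻¹.
C_ss = Q C_in/(Q + kV) = 0.80409 mol/L; C(t) = C_ss + (C₀ − C_ss) e^(−a t).
C(4.16) = 0.80409 + (0.47591)·e^(−0.085434·4.16) = 0.80409 + (0.47591)·0.70089 = 1.1376 mol/L.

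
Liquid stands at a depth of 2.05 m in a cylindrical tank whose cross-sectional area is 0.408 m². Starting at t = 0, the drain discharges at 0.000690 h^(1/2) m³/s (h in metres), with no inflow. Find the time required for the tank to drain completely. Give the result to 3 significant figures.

1690 s

Unsteady balance on liquid volume: A dh/dt = −0.000690 √h.
This is separable: 2 d(√h)/dt = −0.000690/A, so √h = √h₀ − (0.000690/(2A)) t.
Set h = 0: 2√h₀ = (0.000690/A) t_empty ⇒ t_empty = 2A√h₀/0.000690.
t_empty = 2·0.408·√2.05/0.000690 = 0.81600·1.4318/0.000690 = 1693.2 s.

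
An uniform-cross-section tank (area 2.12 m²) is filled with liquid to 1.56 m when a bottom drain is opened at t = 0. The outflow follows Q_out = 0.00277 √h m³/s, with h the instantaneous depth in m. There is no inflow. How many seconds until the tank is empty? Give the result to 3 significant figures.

A dh/dt = −Q_out = −0.00277 √h.
∫ h^(−1/2) dh = −(0.00277/A) ∫ dt, giving 2√h = 2√h₀ − (0.00277/A) t.
Set h = 0: 2√h₀ = (0.00277/A) t_empty ⇒ t_empty = 2A√h₀/0.00277.
t_empty = 2·2.12·√1.56/0.00277 = 4.2400·1.2490/0.00277 = 1911.8 s.

1910 s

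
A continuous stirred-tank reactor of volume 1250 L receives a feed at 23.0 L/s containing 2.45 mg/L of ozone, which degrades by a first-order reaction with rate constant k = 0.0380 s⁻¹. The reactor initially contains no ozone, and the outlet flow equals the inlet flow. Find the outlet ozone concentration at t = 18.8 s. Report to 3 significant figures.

Accumulation = in − out − consumed: V dC/dt = Q C_in − Q C − k V C.
This is linear with rate a = Q/V + k = 0.056400 s⁻¹.
C_ss = Q C_in/(Q + kV) = 0.79929 mg/L; C(t) = C_ss + (C₀ − C_ss) e^(−a t).
C(18.8) = 0.79929 + (-0.79929)·e^(−0.056400·18.8) = 0.79929 + (-0.79929)·0.34634 = 0.52246 mg/L.

0.522 mg/L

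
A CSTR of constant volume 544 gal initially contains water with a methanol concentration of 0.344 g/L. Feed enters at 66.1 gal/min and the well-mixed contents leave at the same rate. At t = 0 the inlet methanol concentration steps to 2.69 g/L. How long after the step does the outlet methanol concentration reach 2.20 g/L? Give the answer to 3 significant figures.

12.9 min

Species balance on the tank: V dC/dt = Q(C_in − C), so τ = V/Q = 8.2300 min.
C(t) = C_in + (C₀ − C_in) e^(−t/τ). Set C = 2.20 and solve for t:
e^(−t/τ) = (C − C_in)/(C₀ − C_in) = (2.20 − 2.69)/(0.344 − 2.69) = 0.20887
t = −τ ln(…) = 8.2300 × 1.5661 = 12.889 min.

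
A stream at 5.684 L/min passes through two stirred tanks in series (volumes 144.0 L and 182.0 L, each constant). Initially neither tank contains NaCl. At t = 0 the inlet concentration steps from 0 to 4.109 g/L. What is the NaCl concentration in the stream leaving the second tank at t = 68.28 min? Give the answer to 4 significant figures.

2.828 g/L

Species balance on tank i: dCᵢ/dt = (Cᵢ₋₁ − Cᵢ)/τᵢ with τᵢ = Vᵢ/Q.
τ₁ = 144.0/5.684 = 25.3343 min; τ₂ = 182.0/5.684 = 32.0197 min.
Solving the cascade with C₁(0)=C₂(0)=0 gives C₂(t) = C_in[1 − (τ₁ e^(−t/τ₁) − τ₂ e^(−t/τ₂))/(τ₁ − τ₂)].
At t = 68.28: e^(−t/τ₁) = 0.0675314, e^(−t/τ₂) = 0.118548.
C₂ = 4.109·[1 − (25.3343·0.0675314 − 32.0197·0.118548)/(-6.68543)] = 4.109·0.688126 = 2.82751 g/L.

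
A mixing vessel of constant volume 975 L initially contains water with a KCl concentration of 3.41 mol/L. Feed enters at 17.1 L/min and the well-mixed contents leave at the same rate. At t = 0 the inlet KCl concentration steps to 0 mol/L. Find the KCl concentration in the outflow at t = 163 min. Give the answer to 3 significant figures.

0.196 mol/L

Mass balance on the solute (V constant): V dC/dt = Q(C_in − C).
So dC/dt = (C_in − C)/τ with τ = V/Q = 975/17.1 = 57.018 min.
C approaches C_in exponentially: C(t) = C_in + (C₀ − C_in) e^(−t/τ).
C(163) = 0 + (3.41 − 0)·e^(−163/57.018) = 0 + (3.4100)·0.057339 = 0.19553 mol/L.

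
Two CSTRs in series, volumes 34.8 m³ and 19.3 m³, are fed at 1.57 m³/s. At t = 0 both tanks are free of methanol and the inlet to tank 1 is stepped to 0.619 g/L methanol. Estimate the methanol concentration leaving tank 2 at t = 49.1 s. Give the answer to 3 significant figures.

Species balance on tank i: dCᵢ/dt = (Cᵢ₋₁ − Cᵢ)/τᵢ with τᵢ = Vᵢ/Q.
τ₁ = 34.8/1.57 = 22.166 s; τ₂ = 19.3/1.57 = 12.293 s.
Tank 1: C₁ = C_in(1 − e^(−t/τ₁)). Tank 2 (τ₁ ≠ τ₂): C₂ = C_in[1 − (τ₁ e^(−t/τ₁) − τ₂ e^(−t/τ₂))/(τ₁ − τ₂)].
At t = 49.1: e^(−t/τ₁) = 0.10914, e^(−t/τ₂) = 0.018423.
C₂ = 0.619·[1 − (22.166·0.10914 − 12.293·0.018423)/(9.8726)] = 0.619·0.77791 = 0.48152 g/L.

0.482 g/L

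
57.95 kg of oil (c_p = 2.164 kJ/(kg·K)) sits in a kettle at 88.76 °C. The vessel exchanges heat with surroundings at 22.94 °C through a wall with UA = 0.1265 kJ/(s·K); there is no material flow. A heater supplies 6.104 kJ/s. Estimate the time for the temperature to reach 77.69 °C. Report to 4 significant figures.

986.1 s

Lumped-capacitance energy balance: M c_p dT/dt = UA(T_amb − T) + Q̇.
τ = M c_p/UA = 991.334 s; T_ss = T_amb + Q̇/UA = 22.94 + 6.104/0.1265 = 71.1930 °C.
T(t) = T_ss + (T₀ − T_ss)e^(−t/τ); set T = 77.69:
t = −τ ln[(T − T_ss)/(T₀ − T_ss)] = −991.334 · ln(0.369842) = 986.059 s.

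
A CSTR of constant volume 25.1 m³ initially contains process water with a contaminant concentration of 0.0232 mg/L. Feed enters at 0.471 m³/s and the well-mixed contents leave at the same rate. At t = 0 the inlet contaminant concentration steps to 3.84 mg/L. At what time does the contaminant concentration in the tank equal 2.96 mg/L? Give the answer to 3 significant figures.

78.2 s

Species balance: V dC/dt = Q(C_in − C) ⇒ τ = V/Q = 53.291 s.
C(t) = C_in + (C₀ − C_in) e^(−t/τ). Set C = 2.96 and solve for t:
e^(−t/τ) = (C − C_in)/(C₀ − C_in) = (2.96 − 3.84)/(0.0232 − 3.84) = 0.23056
t = −τ ln(…) = 53.291 × 1.4672 = 78.191 s.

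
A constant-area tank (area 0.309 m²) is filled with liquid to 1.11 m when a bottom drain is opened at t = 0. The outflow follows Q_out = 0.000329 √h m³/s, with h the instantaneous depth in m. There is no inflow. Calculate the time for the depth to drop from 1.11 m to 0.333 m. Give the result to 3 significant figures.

895 s

A dh/dt = −Q_out = −0.000329 √h.
This is separable: 2 d(√h)/dt = −0.000329/A, so √h = √h₀ − (0.000329/(2A)) t.
t = 2A(√h₀ − √h)/0.000329 = 2·0.309·(√1.11 − √0.333)/0.000329
  = 0.61800 × (1.0536 − 0.57706) / 0.000329 = 895.07 s.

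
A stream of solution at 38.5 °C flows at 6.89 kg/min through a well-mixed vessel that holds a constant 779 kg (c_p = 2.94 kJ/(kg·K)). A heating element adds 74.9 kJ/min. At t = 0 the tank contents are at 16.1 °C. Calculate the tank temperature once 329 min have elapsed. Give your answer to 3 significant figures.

First-law balance (no shaft work): M c_p dT/dt = ṁ c_p (T_in − T) + 74.9.
τ = M/ṁ = 113.06 min; T_ss = T_in + Q̇/(ṁ c_p) = 38.5 + 74.9/(6.89·2.94) = 42.198 °C.
T approaches T_ss exponentially: T(t) = T_ss + (T₀ − T_ss) e^(−t/τ).
T(329) = 42.198 + (-26.098)·e^(−329/113.06) = 42.198 + (-26.098)·0.054481 = 40.776 °C.

40.8 °C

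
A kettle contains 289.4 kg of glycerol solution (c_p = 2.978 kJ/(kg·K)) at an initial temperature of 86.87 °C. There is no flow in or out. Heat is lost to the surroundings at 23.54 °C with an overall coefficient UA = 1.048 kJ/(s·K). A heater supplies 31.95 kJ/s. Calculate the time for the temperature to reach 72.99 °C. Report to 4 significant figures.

451.7 s

First-law balance (no shaft work): M c_p dT/dt = −UA(T − T_amb) + Q̇.
τ = M c_p/UA = 822.360 s; T_ss = T_amb + Q̇/UA = 23.54 + 31.95/1.048 = 54.0266 °C.
T(t) = T_ss + (T₀ − T_ss)e^(−t/τ); set T = 72.99:
t = −τ ln[(T − T_ss)/(T₀ − T_ss)] = −822.360 · ln(0.577388) = 451.674 s.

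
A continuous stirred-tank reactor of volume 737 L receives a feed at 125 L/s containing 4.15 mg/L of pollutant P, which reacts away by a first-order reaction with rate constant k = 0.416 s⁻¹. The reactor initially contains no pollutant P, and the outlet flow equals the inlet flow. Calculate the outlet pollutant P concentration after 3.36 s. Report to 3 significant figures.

1.03 mg/L

Accumulation = in − out − consumed: V dC/dt = Q C_in − Q C − k V C.
dC/dt = (Q/V) C_in − (Q/V + k) C; effective rate a = Q/V + k = 0.16961 + 0.416 = 0.58561 s⁻¹.
C_ss = Q C_in/(Q + kV) = 1.2019 mg/L; C(t) = C_ss + (C₀ − C_ss) e^(−a t).
C(3.36) = 1.2019 + (-1.2019)·e^(−0.58561·3.36) = 1.2019 + (-1.2019)·0.13979 = 1.0339 mg/L.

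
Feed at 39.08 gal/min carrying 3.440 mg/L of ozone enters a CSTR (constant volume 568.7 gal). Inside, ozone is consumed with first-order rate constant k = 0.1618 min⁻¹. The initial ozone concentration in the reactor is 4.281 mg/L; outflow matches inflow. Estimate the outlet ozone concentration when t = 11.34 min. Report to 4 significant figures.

1.264 mg/L

Species balance: V dC/dt = Q C_in − Q C − k V C.
dC/dt = (Q/V) C_in − (Q/V + k) C; effective rate a = Q/V + k = 0.0687181 + 0.1618 = 0.230518 min⁻¹.
C_ss = Q C_in/(Q + kV) = 1.02547 mg/L; C(t) = C_ss + (C₀ − C_ss) e^(−a t).
C(11.34) = 1.02547 + (3.25553)·e^(−0.230518·11.34) = 1.02547 + (3.25553)·0.0732355 = 1.26389 mg/L.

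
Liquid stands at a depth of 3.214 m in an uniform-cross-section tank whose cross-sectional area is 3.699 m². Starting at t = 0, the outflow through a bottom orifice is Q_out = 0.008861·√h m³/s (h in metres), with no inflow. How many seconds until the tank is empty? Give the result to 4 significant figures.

With no inflow, A dh/dt = −0.008861 √h.
This is separable: 2 d(√h)/dt = −0.008861/A, so √h = √h₀ − (0.008861/(2A)) t.
Set h = 0: 2√h₀ = (0.008861/A) t_empty ⇒ t_empty = 2A√h₀/0.008861.
t_empty = 2·3.699·√3.214/0.008861 = 7.39800·1.79276/0.008861 = 1496.77 s.

1497 s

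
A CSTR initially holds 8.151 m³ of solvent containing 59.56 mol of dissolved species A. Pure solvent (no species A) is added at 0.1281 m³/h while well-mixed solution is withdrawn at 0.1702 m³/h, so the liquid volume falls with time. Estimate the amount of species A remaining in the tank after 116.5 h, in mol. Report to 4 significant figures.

Total volume: dV/dt = Q_in − Q_out = -0.0421000 m³/h, so V(t) = 8.151 − 0.0421000 t and V(116.5) = 3.24635 m³.
No species A enters, so dm/dt = −Q_out · (m/V).
Separate: dm/m = −Q_out dt/V(t) ⇒ ln(m/m₀) = −(Q_out/(Q_in−Q_out)) ln(V/V₀).
m = m₀ (V₀/V)^(Q_out/(Q_in−Q_out)) = 59.56 × (8.151/3.24635)^(-4.04276) = 1.44078 mol.

1.441 mol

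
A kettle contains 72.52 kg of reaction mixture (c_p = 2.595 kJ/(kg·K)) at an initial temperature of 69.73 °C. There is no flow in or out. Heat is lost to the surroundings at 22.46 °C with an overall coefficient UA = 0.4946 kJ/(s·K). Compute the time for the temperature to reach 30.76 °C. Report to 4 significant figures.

M c_p dT/dt = −UA(T − T_amb).
τ = M c_p/UA = 380.488 s; T_ss = T_amb = 22.4600 °C.
T(t) = T_ss + (T₀ − T_ss)e^(−t/τ); set T = 30.76:
t = −τ ln[(T − T_ss)/(T₀ − T_ss)] = −380.488 · ln(0.175587) = 661.905 s.

661.9 s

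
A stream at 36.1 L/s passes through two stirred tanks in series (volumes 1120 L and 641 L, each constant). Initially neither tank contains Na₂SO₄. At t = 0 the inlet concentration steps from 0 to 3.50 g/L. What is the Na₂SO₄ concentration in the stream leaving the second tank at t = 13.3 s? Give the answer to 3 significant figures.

Species balance on tank i: dCᵢ/dt = (Cᵢ₋₁ − Cᵢ)/τᵢ with τᵢ = Vᵢ/Q.
τ₁ = 1120/36.1 = 31.025 s; τ₂ = 641/36.1 = 17.756 s.
Tank 1: C₁ = C_in(1 − e^(−t/τ₁)). Tank 2 (τ₁ ≠ τ₂): C₂ = C_in[1 − (τ₁ e^(−t/τ₁) − τ₂ e^(−t/τ₂))/(τ₁ − τ₂)].
At t = 13.3: e^(−t/τ₁) = 0.65136, e^(−t/τ₂) = 0.47282.
C₂ = 3.50·[1 − (31.025·0.65136 − 17.756·0.47282)/(13.269)] = 3.50·0.10971 = 0.38400 g/L.

0.384 g/L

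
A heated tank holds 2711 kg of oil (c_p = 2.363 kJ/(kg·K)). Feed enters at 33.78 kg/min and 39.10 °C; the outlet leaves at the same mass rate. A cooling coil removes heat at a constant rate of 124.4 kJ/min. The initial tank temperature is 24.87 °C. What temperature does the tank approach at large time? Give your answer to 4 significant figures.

37.54 °C

Heat balance on the well-mixed liquid: M c_p dT/dt = ṁ c_p (T_in − T) − 124.4.
At steady state dT/dt = 0 ⇒ T_ss = T_in − Q̇/(ṁ c_p) = 39.10 − 124.4/(33.78·2.363) = 37.5415 °C.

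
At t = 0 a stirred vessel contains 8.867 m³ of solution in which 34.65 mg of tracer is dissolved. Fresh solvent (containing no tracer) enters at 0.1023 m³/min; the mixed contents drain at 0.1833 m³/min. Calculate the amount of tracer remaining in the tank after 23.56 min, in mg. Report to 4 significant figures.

20.02 mg

Let m(t) be the amount of tracer. Volume: V(t) = V₀ + (Q_in − Q_out) t = 8.867 − 0.0810000 t; V(23.56) = 6.95864 m³.
No tracer enters, so dm/dt = −Q_out · (m/V).
Separate: dm/m = −Q_out dt/V(t) ⇒ ln(m/m₀) = −(Q_out/(Q_in−Q_out)) ln(V/V₀).
m = m₀ (V₀/V)^(Q_out/(Q_in−Q_out)) = 34.65 × (8.867/6.95864)^(-2.26296) = 20.0226 mg.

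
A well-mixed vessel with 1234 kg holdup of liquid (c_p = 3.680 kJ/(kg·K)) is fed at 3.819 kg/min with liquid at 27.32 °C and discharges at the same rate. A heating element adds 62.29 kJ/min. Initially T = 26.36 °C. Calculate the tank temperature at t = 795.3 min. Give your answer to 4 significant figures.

M c_p dT/dt = ṁ c_p (T_in − T) + Q̇.
Rearrange: dT/dt = (T_ss − T)/τ with τ = M/ṁ = 323.121 min and T_ss = T_in + Q̇/(ṁ c_p) = 31.7522 °C.
Solution: T(t) = T_ss + (T₀ − T_ss) e^(−t/τ).
T(795.3) = 31.7522 + (-5.39222)·e^(−795.3/323.121) = 31.7522 + (-5.39222)·0.0853235 = 31.2921 °C.

31.29 °C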